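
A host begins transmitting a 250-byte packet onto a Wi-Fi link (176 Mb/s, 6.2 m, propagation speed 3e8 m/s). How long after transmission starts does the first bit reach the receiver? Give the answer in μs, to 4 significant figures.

First bit experiences only propagation delay: d/s = 6.2/300000000 = 0.02067 μs.

0.02067 μs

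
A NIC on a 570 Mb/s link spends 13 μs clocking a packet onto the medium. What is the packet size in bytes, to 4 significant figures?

926.3 bytes

L = R × t_tx = 570000000 b/s × 1.3e-05 s = 7410 bits.
In bytes: 7410 / 8 = 926.3 bytes.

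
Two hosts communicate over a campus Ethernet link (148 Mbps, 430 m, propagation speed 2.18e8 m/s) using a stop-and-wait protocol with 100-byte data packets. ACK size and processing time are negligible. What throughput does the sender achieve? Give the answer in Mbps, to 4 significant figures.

t_tx = L/R = 800/148000000 = 5.40541e-06 s.
t_prop = 430/2.18e+08 = 1.97248e-06 s; RTT = 3.94495e-06 s.
Cycle = t_tx + RTT = 9.35036e-06 s.
Throughput = L / cycle = 800 / 9.35036e-06 = 85.56 Mbps.

85.56 Mbps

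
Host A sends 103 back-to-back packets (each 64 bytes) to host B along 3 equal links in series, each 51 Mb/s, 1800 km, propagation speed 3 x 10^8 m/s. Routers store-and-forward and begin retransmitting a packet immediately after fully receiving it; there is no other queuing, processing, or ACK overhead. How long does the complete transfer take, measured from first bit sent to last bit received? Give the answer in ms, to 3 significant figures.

Per-hop transmission t_tx = L/R = 512/51000000 = 0.0100392 ms.
Per-hop propagation t_prop = 1800000/300000000 = 6 ms.
Pipeline fill: first packet needs 3·t_tx to clear all hops; remaining 102 packets each add one t_tx.
Total = (3+103-1)·t_tx + 3·t_prop = 105·0.0100392 + 3·6 = 19.1 ms.

19.1 ms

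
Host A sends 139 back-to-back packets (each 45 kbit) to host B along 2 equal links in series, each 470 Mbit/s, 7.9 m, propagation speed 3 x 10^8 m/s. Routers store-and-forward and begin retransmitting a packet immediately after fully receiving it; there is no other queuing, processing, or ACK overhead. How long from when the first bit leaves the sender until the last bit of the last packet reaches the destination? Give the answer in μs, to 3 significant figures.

Per-hop transmission t_tx = L/R = 45000/470000000 = 95.7447 μs.
Per-hop propagation t_prop = 7.9/300000000 = 0.0263333 μs.
Pipeline fill: first packet needs 2·t_tx to clear all hops; remaining 138 packets each add one t_tx.
Total = (2+139-1)·t_tx + 2·t_prop = 140·95.7447 + 2·0.0263333 = 13400 μs.

13400 μs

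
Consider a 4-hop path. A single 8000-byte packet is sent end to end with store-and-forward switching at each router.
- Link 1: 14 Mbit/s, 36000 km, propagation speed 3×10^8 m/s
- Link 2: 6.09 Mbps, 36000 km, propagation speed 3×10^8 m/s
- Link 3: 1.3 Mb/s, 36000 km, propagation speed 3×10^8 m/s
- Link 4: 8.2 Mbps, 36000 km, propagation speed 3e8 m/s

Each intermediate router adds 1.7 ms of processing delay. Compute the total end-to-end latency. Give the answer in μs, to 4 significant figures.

L = 8000 × 8 = 64000 bits.
Transmission delays (L/R per hop): 4571.43, 10509, 49230.8, 7804.88 μs; sum = 72116.1 μs.
Propagation delays (d/s per hop): 120000, 120000, 120000, 120000 μs; sum = 480000 μs.
Processing at 3 router(s): 3 × 1.7 ms = 5100 μs.
End-to-end = 557200 μs.

557200 μs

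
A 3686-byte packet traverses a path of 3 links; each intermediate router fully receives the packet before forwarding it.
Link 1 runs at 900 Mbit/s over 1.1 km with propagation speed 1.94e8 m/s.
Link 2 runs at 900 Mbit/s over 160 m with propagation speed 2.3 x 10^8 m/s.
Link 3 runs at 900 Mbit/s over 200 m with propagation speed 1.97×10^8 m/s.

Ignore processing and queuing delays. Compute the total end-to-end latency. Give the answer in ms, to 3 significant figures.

0.106 ms

L = 3686 × 8 = 29488 bits.
Transmission delay per hop = L/R = 29488/900000000 = 0.0327644 ms; 3 hops → 0.0982933 ms.
Propagation delays (d/s per hop): 0.0056701, 0.000695652, 0.00101523 ms; sum = 0.00738098 ms.
End-to-end = 0.106 ms.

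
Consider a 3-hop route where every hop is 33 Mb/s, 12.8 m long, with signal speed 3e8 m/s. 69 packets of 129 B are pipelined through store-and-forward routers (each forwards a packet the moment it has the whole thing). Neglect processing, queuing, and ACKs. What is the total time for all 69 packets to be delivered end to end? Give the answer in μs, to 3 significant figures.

Per-hop transmission t_tx = L/R = 1032/33000000 = 31.2727 μs.
Per-hop propagation t_prop = 12.8/300000000 = 0.0426667 μs.
Pipeline fill: first packet needs 3·t_tx to clear all hops; remaining 68 packets each add one t_tx.
Total = (3+69-1)·t_tx + 3·t_prop = 71·31.2727 + 3·0.0426667 = 2220 μs.

2220 μs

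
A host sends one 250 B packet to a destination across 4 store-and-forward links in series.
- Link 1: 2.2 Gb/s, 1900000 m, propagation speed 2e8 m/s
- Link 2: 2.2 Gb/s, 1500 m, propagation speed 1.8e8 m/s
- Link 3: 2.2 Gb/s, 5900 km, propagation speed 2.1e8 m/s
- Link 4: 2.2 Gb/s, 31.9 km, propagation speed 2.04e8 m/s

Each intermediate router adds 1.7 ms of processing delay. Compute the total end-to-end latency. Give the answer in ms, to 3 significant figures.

42.9 ms

L = 250 × 8 = 2000 bits.
Transmission delay per hop = L/R = 2000/2200000000 = 0.000909091 ms; 4 hops → 0.00363636 ms.
Propagation delays (d/s per hop): 9.5, 0.00833333, 28.0952, 0.156373 ms; sum = 37.7599 ms.
Processing at 3 router(s): 3 × 1.7 ms = 5.1 ms.
End-to-end = 42.9 ms.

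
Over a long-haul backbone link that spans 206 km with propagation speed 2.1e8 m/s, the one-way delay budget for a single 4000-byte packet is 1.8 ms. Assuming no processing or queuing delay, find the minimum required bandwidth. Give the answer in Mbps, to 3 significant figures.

L = 32000 bits.
Propagation delay = 206000 / 210000000 = 0.980952 ms.
Transmission budget = 1.8 − 0.980952 = 0.819048 ms.
R ≥ L / t_tx = 32000 bits / 0.000819048 s = 39.1 Mbps.

39.1 Mbps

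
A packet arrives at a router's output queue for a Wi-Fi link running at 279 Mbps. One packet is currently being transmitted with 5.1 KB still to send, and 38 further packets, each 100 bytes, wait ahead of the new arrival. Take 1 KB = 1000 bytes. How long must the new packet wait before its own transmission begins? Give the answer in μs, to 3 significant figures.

255 μs

Each queued packet: L/R = 800/279000000 = 2.86738 μs.
38 queued → 108.961 μs.
Plus remaining 40800 bits of current packet: 146.237 μs.
Queuing delay = 255 μs.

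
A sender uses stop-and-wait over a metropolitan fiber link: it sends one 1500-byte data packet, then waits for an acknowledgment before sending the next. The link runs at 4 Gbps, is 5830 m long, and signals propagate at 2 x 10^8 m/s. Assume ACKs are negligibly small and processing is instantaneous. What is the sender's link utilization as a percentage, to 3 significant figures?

4.89 %

t_tx = L/R = 12000/4000000000 = 3e-06 s.
t_prop = 5830/200000000 = 2.915e-05 s; RTT = 5.83e-05 s.
Cycle = t_tx + RTT = 6.13e-05 s.
Utilization = t_tx / cycle = 3e-06/6.13e-05 = 4.89 %.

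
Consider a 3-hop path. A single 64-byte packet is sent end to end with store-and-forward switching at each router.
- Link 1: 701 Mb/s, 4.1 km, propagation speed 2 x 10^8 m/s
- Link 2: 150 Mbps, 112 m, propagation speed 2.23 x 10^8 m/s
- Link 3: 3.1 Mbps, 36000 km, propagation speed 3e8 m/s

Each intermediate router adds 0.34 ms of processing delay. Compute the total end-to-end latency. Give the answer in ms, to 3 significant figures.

121 ms

L = 64 × 8 = 512 bits.
Transmission delays (L/R per hop): 0.000730385, 0.00341333, 0.165161 ms; sum = 0.169305 ms.
Propagation delays (d/s per hop): 0.0205, 0.000502242, 120 ms; sum = 120.021 ms.
Processing at 2 router(s): 2 × 0.34 ms = 0.68 ms.
End-to-end = 121 ms.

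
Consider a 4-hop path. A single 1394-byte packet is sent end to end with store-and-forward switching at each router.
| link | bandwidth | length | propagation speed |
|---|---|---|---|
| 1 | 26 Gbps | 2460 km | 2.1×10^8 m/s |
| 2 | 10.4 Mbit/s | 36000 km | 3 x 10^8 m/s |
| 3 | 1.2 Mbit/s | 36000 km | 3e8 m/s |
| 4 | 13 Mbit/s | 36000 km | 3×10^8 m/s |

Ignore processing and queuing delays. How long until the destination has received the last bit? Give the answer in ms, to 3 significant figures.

L = 1394 × 8 = 11152 bits.
Transmission delays (L/R per hop): 0.000428923, 1.07231, 9.29333, 0.857846 ms; sum = 11.2239 ms.
Propagation delays (d/s per hop): 11.7143, 120, 120, 120 ms; sum = 371.714 ms.
End-to-end = 383 ms.

383 ms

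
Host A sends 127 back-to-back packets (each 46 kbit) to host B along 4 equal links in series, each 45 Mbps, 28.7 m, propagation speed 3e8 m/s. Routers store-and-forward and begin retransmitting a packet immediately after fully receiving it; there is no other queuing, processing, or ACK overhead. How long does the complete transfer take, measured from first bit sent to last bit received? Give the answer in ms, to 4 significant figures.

Per-hop transmission t_tx = L/R = 46000/45000000 = 1.02222 ms.
Per-hop propagation t_prop = 28.7/300000000 = 9.56667e-05 ms.
Pipeline fill: first packet needs 4·t_tx to clear all hops; remaining 126 packets each add one t_tx.
Total = (4+127-1)·t_tx + 4·t_prop = 130·1.02222 + 4·9.56667e-05 = 132.9 ms.

132.9 ms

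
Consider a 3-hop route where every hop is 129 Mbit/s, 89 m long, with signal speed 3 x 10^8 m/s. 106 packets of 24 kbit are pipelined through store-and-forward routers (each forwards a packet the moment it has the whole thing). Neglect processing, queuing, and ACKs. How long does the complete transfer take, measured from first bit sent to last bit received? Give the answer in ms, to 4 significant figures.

Per-hop transmission t_tx = L/R = 24000/129000000 = 0.186047 ms.
Per-hop propagation t_prop = 89/300000000 = 0.000296667 ms.
Pipeline fill: first packet needs 3·t_tx to clear all hops; remaining 105 packets each add one t_tx.
Total = (3+106-1)·t_tx + 3·t_prop = 108·0.186047 + 3·0.000296667 = 20.09 ms.

20.09 ms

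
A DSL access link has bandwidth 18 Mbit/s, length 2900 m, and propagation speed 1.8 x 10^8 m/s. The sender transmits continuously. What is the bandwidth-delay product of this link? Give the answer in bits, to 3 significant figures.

290 bits

Propagation delay = 2900 / 180000000 = 1.61111e-05 s.
BDP = R × t_prop = 18000000 × 1.61111e-05 = 290 bits.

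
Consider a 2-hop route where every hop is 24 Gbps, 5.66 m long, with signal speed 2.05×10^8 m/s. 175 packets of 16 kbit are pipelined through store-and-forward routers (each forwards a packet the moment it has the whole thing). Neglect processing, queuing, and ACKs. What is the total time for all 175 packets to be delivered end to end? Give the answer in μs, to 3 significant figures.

117 μs

Per-hop transmission t_tx = L/R = 16000/24000000000 = 0.666667 μs.
Per-hop propagation t_prop = 5.66/2.05e+08 = 0.0276098 μs.
Pipeline fill: first packet needs 2·t_tx to clear all hops; remaining 174 packets each add one t_tx.
Total = (2+175-1)·t_tx + 2·t_prop = 176·0.666667 + 2·0.0276098 = 117 μs.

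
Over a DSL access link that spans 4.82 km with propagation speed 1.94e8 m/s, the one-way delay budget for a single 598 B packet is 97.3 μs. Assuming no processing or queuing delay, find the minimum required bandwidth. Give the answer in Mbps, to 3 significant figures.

L = 4784 bits.
Propagation delay = 4820 / 194000000 = 24.8454 μs.
Transmission budget = 97.3 − 24.8454 = 72.4546 μs.
R ≥ L / t_tx = 4784 bits / 7.24546e-05 s = 66.0 Mbps.

66.0 Mbps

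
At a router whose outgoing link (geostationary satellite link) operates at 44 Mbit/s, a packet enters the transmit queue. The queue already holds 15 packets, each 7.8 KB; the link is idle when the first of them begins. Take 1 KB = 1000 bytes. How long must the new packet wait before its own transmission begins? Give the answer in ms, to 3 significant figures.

21.3 ms

Each queued packet: L/R = 62400/44000000 = 1.41818 ms.
15 queued → 21.2727 ms.
Queuing delay = 21.3 ms.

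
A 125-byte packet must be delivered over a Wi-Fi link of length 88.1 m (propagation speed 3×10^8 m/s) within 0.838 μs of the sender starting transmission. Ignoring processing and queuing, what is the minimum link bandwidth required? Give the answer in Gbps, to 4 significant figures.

1.837 Gbps

L = 1000 bits.
Propagation delay = 88.1 / 300000000 = 0.293667 μs.
Transmission budget = 0.838 − 0.293667 = 0.544333 μs.
R ≥ L / t_tx = 1000 bits / 5.44333e-07 s = 1.837 Gbps.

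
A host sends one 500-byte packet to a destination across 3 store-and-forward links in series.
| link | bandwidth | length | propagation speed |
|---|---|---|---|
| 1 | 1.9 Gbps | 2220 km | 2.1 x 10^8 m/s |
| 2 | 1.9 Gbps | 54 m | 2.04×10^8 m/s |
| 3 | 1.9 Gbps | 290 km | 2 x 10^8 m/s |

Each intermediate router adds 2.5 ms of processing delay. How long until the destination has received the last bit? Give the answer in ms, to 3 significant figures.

L = 500 × 8 = 4000 bits.
Transmission delay per hop = L/R = 4000/1900000000 = 0.00210526 ms; 3 hops → 0.00631579 ms.
Propagation delays (d/s per hop): 10.5714, 0.000264706, 1.45 ms; sum = 12.0217 ms.
Processing at 2 router(s): 2 × 2.5 ms = 5 ms.
End-to-end = 17.0 ms.

17.0 ms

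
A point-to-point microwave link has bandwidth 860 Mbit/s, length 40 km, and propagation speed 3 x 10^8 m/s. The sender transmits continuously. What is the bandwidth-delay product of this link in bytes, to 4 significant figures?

14330 bytes

Propagation delay = 40000 / 300000000 = 0.000133333 s.
BDP = R × t_prop = 860000000 × 0.000133333 = 114667 bits.
In bytes: 114667/8 = 14330 bytes.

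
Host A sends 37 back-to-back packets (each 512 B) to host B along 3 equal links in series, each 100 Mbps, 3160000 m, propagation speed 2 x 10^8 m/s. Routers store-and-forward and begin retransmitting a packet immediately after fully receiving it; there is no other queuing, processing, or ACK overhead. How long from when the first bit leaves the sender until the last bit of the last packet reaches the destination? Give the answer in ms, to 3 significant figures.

Per-hop transmission t_tx = L/R = 4096/100000000 = 0.04096 ms.
Per-hop propagation t_prop = 3160000/200000000 = 15.8 ms.
Pipeline fill: first packet needs 3·t_tx to clear all hops; remaining 36 packets each add one t_tx.
Total = (3+37-1)·t_tx + 3·t_prop = 39·0.04096 + 3·15.8 = 49.0 ms.

49.0 ms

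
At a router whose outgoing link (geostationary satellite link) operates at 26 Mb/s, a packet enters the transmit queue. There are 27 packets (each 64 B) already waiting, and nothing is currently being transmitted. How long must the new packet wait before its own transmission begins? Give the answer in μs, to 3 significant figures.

532 μs

Each queued packet: L/R = 512/26000000 = 19.6923 μs.
27 queued → 531.692 μs.
Queuing delay = 532 μs.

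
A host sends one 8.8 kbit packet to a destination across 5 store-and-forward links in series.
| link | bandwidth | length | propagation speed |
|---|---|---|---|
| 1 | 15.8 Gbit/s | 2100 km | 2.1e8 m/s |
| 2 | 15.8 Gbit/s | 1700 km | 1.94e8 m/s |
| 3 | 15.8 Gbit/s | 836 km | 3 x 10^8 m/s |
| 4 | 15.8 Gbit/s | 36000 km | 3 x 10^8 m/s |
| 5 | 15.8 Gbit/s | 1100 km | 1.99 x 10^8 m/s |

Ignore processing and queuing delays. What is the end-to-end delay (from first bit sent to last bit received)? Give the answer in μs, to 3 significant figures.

L = 8800 bits.
Transmission delay per hop = L/R = 8800/15800000000 = 0.556962 μs; 5 hops → 2.78481 μs.
Propagation delays (d/s per hop): 10000, 8762.89, 2786.67, 120000, 5527.64 μs; sum = 147077 μs.
End-to-end = 147000 μs.

147000 μs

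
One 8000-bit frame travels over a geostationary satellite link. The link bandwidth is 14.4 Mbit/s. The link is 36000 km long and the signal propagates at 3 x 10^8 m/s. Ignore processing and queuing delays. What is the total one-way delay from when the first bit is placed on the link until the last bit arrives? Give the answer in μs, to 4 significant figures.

Transmission delay = L/R = 8000 / 14400000 = 555.556 μs.
Propagation delay = d/s = 36000000 m / 300000000 m/s = 120000 μs.
Total = 120600 μs.

120600 μs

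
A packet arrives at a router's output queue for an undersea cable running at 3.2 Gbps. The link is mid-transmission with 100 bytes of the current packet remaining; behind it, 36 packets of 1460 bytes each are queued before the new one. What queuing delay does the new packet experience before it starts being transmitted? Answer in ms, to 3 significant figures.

Each queued packet: L/R = 11680/3200000000 = 0.00365 ms.
36 queued → 0.1314 ms.
Plus remaining 800 bits of current packet: 0.00025 ms.
Queuing delay = 0.132 ms.

0.132 ms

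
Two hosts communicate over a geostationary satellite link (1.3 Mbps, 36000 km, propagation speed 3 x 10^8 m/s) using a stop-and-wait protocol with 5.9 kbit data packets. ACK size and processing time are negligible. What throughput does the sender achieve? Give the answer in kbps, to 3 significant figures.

t_tx = L/R = 5900/1300000 = 0.00453846 s.
t_prop = 36000000/300000000 = 0.12 s; RTT = 0.24 s.
Cycle = t_tx + RTT = 0.244538 s.
Throughput = L / cycle = 5900 / 0.244538 = 24.1 kbps.

24.1 kbps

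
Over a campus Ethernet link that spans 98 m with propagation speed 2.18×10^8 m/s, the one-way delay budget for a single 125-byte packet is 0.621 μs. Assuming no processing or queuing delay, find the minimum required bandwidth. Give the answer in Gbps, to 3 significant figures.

5.83 Gbps

L = 1000 bits.
Propagation delay = 98 / 2.18e+08 = 0.449541 μs.
Transmission budget = 0.621 − 0.449541 = 0.171459 μs.
R ≥ L / t_tx = 1000 bits / 1.71459e-07 s = 5.83 Gbps.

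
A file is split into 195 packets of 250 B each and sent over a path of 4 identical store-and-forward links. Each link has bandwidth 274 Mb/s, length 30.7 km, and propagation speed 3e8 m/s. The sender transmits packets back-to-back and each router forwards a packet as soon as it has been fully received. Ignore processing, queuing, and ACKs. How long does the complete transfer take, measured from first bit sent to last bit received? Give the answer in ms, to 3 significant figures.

1.85 ms

Per-hop transmission t_tx = L/R = 2000/274000000 = 0.00729927 ms.
Per-hop propagation t_prop = 30700/300000000 = 0.102333 ms.
Pipeline fill: first packet needs 4·t_tx to clear all hops; remaining 194 packets each add one t_tx.
Total = (4+195-1)·t_tx + 4·t_prop = 198·0.00729927 + 4·0.102333 = 1.85 ms.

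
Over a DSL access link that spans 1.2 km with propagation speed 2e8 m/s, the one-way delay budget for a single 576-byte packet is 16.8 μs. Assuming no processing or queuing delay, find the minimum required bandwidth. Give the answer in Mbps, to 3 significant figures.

427 Mbps

L = 4608 bits.
Propagation delay = 1200 / 200000000 = 6 μs.
Transmission budget = 16.8 − 6 = 10.8 μs.
R ≥ L / t_tx = 4608 bits / 1.08e-05 s = 427 Mbps.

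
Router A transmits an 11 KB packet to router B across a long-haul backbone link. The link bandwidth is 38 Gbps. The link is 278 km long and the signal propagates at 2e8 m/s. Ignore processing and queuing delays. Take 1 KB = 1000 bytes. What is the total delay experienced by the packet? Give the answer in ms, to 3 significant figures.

1.39 ms

L = 88000 bits.
Transmission delay = L/R = 88000 / 38000000000 = 0.00231579 ms.
Propagation delay = d/s = 278000 m / 200000000 m/s = 1.39 ms.
Total = 1.39 ms.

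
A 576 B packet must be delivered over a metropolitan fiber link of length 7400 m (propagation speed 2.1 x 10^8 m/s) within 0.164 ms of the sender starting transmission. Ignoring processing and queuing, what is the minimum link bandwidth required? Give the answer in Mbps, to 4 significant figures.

35.79 Mbps

L = 4608 bits.
Propagation delay = 7400 / 210000000 = 0.0352381 ms.
Transmission budget = 0.164 − 0.0352381 = 0.128762 ms.
R ≥ L / t_tx = 4608 bits / 0.000128762 s = 35.79 Mbps.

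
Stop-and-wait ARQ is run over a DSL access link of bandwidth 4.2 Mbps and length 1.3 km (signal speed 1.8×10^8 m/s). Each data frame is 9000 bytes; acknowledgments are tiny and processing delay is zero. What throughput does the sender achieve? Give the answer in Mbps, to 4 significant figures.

t_tx = L/R = 72000/4200000 = 0.0171429 s.
t_prop = 1300/180000000 = 7.22222e-06 s; RTT = 1.44444e-05 s.
Cycle = t_tx + RTT = 0.0171573 s.
Throughput = L / cycle = 72000 / 0.0171573 = 4.196 Mbps.

4.196 Mbps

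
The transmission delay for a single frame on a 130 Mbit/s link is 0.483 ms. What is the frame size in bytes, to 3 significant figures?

7850 bytes

L = R × t_tx = 130000000 b/s × 0.000483 s = 62790 bits.
In bytes: 62790 / 8 = 7850 bytes.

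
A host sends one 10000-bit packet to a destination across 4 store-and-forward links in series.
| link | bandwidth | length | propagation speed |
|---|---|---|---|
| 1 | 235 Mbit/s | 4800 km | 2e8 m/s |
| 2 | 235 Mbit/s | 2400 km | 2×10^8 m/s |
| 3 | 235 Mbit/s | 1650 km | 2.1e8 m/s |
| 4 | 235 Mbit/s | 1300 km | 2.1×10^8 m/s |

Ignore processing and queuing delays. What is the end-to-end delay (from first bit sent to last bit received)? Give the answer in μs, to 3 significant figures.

50200 μs

Transmission delay per hop = L/R = 10000/235000000 = 42.5532 μs; 4 hops → 170.213 μs.
Propagation delays (d/s per hop): 24000, 12000, 7857.14, 6190.48 μs; sum = 50047.6 μs.
End-to-end = 50200 μs.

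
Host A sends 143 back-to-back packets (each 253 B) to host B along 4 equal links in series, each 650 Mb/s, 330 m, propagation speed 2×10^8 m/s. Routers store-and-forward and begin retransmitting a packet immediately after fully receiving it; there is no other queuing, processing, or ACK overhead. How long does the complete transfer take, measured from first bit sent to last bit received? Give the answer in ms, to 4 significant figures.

0.4612 ms

Per-hop transmission t_tx = L/R = 2024/650000000 = 0.00311385 ms.
Per-hop propagation t_prop = 330/200000000 = 0.00165 ms.
Pipeline fill: first packet needs 4·t_tx to clear all hops; remaining 142 packets each add one t_tx.
Total = (4+143-1)·t_tx + 4·t_prop = 146·0.00311385 + 4·0.00165 = 0.4612 ms.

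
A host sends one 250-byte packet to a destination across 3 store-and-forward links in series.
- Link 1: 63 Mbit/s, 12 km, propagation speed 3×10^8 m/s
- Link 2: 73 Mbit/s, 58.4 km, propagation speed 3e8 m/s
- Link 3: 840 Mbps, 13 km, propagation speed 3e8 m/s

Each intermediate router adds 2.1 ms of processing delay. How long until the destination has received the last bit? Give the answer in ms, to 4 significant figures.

4.540 ms

L = 250 × 8 = 2000 bits.
Transmission delays (L/R per hop): 0.031746, 0.0273973, 0.00238095 ms; sum = 0.0615242 ms.
Propagation delays (d/s per hop): 0.04, 0.194667, 0.0433333 ms; sum = 0.278 ms.
Processing at 2 router(s): 2 × 2.1 ms = 4.2 ms.
End-to-end = 4.540 ms.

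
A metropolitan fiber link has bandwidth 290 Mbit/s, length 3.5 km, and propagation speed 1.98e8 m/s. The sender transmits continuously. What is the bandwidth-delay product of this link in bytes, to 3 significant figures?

641 bytes

Propagation delay = 3500 / 198000000 = 1.76768e-05 s.
BDP = R × t_prop = 290000000 × 1.76768e-05 = 5126.26 bits.
In bytes: 5126.26/8 = 641 bytes.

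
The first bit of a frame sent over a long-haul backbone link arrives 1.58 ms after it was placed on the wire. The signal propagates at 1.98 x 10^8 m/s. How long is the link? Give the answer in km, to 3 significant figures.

d = s × t_prop = 198000000 × 0.00158 = 313 km.

313 km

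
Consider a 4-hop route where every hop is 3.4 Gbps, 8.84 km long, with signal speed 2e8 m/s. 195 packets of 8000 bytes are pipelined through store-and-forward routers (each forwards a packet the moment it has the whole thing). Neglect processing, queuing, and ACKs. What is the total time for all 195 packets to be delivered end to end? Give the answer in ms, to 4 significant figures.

Per-hop transmission t_tx = L/R = 64000/3400000000 = 0.0188235 ms.
Per-hop propagation t_prop = 8840/200000000 = 0.0442 ms.
Pipeline fill: first packet needs 4·t_tx to clear all hops; remaining 194 packets each add one t_tx.
Total = (4+195-1)·t_tx + 4·t_prop = 198·0.0188235 + 4·0.0442 = 3.904 ms.

3.904 ms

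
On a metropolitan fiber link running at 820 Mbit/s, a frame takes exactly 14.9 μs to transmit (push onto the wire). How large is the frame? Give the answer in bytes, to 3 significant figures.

1530 bytes

L = R × t_tx = 820000000 b/s × 1.49e-05 s = 12218 bits.
In bytes: 12218 / 8 = 1530 bytes.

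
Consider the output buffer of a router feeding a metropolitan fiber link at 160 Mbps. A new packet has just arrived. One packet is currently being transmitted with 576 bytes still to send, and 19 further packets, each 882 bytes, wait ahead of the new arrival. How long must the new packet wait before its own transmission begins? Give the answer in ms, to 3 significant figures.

Each queued packet: L/R = 7056/160000000 = 0.0441 ms.
19 queued → 0.8379 ms.
Plus remaining 4608 bits of current packet: 0.0288 ms.
Queuing delay = 0.867 ms.

0.867 ms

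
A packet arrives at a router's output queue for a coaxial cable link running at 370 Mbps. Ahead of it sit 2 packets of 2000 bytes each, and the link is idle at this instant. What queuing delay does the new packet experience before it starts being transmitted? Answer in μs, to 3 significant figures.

Each queued packet: L/R = 16000/370000000 = 43.2432 μs.
2 queued → 86.4865 μs.
Queuing delay = 86.5 μs.

86.5 μs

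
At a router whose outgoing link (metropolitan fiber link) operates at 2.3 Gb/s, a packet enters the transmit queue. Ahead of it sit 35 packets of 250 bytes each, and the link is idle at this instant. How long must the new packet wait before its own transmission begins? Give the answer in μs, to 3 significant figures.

Each queued packet: L/R = 2000/2300000000 = 0.869565 μs.
35 queued → 30.4348 μs.
Queuing delay = 30.4 μs.

30.4 μs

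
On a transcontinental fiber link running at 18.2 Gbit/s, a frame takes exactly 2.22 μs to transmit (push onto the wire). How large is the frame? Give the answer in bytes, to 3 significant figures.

L = R × t_tx = 18200000000 b/s × 2.22e-06 s = 40404 bits.
In bytes: 40404 / 8 = 5050 bytes.

5050 bytes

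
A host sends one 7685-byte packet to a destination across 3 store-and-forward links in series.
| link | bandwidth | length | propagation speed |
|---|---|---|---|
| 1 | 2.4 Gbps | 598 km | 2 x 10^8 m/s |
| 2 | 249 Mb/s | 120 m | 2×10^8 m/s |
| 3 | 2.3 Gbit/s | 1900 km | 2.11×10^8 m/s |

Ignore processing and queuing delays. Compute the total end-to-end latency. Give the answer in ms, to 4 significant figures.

L = 7685 × 8 = 61480 bits.
Transmission delays (L/R per hop): 0.0256167, 0.246908, 0.0267304 ms; sum = 0.299255 ms.
Propagation delays (d/s per hop): 2.99, 0.0006, 9.00474 ms; sum = 11.9953 ms.
End-to-end = 12.29 ms.

12.29 ms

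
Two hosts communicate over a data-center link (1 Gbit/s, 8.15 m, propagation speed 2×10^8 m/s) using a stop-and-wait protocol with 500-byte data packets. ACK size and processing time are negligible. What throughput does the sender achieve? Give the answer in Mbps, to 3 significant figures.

980 Mbps

t_tx = L/R = 4000/1000000000 = 4e-06 s.
t_prop = 8.15/200000000 = 4.075e-08 s; RTT = 8.15e-08 s.
Cycle = t_tx + RTT = 4.0815e-06 s.
Throughput = L / cycle = 4000 / 4.0815e-06 = 980 Mbps.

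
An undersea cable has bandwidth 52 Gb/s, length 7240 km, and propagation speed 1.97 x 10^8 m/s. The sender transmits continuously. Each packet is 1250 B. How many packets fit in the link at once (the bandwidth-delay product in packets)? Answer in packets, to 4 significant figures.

Propagation delay = 7240000 / 197000000 = 0.0367513 s.
BDP = R × t_prop = 52000000000 × 0.0367513 = 1911070000 bits.
In packets of 10000 bits: 191100 packets.

191100 packets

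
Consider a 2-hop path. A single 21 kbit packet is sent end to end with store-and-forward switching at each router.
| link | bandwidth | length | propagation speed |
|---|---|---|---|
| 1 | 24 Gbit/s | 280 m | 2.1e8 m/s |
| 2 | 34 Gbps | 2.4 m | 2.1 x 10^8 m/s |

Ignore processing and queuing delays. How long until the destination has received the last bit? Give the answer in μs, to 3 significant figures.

L = 21000 bits.
Transmission delays (L/R per hop): 0.875, 0.617647 μs; sum = 1.49265 μs.
Propagation delays (d/s per hop): 1.33333, 0.0114286 μs; sum = 1.34476 μs.
End-to-end = 2.84 μs.

2.84 μs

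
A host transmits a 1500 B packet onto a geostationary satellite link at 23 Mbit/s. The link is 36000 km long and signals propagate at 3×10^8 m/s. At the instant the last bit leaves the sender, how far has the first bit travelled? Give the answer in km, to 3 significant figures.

157 km

t_tx = L/R = 12000/23000000 = 0.000521739 s.
Distance = s × t_tx = 300000000 × 0.000521739 = 157 km.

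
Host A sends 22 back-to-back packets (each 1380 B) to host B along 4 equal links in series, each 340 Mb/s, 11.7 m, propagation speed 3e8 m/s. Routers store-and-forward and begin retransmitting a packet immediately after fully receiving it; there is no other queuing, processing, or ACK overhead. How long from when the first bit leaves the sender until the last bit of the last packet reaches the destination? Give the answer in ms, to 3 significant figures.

Per-hop transmission t_tx = L/R = 11040/340000000 = 0.0324706 ms.
Per-hop propagation t_prop = 11.7/300000000 = 3.9e-05 ms.
Pipeline fill: first packet needs 4·t_tx to clear all hops; remaining 21 packets each add one t_tx.
Total = (4+22-1)·t_tx + 4·t_prop = 25·0.0324706 + 4·3.9e-05 = 0.812 ms.

0.812 ms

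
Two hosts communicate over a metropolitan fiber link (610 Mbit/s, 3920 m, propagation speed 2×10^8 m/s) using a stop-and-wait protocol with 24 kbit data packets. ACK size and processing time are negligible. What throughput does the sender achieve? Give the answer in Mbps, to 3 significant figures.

t_tx = L/R = 24000/610000000 = 3.93443e-05 s.
t_prop = 3920/200000000 = 1.96e-05 s; RTT = 3.92e-05 s.
Cycle = t_tx + RTT = 7.85443e-05 s.
Throughput = L / cycle = 24000 / 7.85443e-05 = 306 Mbps.

306 Mbps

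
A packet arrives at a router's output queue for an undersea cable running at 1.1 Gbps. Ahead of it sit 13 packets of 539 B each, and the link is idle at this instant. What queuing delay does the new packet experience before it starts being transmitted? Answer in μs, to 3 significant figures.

Each queued packet: L/R = 4312/1100000000 = 3.92 μs.
13 queued → 50.96 μs.
Queuing delay = 51.0 μs.

51.0 μs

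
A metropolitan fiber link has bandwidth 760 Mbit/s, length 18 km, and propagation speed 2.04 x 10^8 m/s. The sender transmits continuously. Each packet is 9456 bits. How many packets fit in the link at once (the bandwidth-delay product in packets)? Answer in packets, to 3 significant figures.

Propagation delay = 18000 / 204000000 = 8.82353e-05 s.
BDP = R × t_prop = 760000000 × 8.82353e-05 = 67058.8 bits.
In packets of 9456 bits: 7.09 packets.

7.09 packets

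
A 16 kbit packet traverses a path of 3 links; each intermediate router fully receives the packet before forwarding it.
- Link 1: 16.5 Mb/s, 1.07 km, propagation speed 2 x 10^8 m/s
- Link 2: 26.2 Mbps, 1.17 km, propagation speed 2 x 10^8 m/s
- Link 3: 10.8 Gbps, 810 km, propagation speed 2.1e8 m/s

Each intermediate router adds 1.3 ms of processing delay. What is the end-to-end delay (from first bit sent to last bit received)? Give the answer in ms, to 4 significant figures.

8.050 ms

L = 16000 bits.
Transmission delays (L/R per hop): 0.969697, 0.610687, 0.00148148 ms; sum = 1.58187 ms.
Propagation delays (d/s per hop): 0.00535, 0.00585, 3.85714 ms; sum = 3.86834 ms.
Processing at 2 router(s): 2 × 1.3 ms = 2.6 ms.
End-to-end = 8.050 ms.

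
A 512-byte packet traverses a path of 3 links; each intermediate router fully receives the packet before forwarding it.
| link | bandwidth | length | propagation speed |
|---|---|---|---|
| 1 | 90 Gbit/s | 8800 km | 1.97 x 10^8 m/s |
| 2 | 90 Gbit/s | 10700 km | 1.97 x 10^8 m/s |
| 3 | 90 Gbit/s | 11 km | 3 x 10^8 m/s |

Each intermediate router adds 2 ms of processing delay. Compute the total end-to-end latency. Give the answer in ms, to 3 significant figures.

L = 512 × 8 = 4096 bits.
Transmission delay per hop = L/R = 4096/90000000000 = 4.55111e-05 ms; 3 hops → 0.000136533 ms.
Propagation delays (d/s per hop): 44.6701, 54.3147, 0.0366667 ms; sum = 99.0214 ms.
Processing at 2 router(s): 2 × 2 ms = 4 ms.
End-to-end = 103 ms.

103 ms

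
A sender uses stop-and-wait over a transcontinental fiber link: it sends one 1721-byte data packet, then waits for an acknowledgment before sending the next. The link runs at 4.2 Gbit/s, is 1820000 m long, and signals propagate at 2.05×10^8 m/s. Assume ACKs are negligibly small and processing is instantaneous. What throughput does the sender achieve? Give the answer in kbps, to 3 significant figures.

775 kbps

t_tx = L/R = 13768/4200000000 = 3.2781e-06 s.
t_prop = 1820000/2.05e+08 = 0.00887805 s; RTT = 0.0177561 s.
Cycle = t_tx + RTT = 0.0177594 s.
Throughput = L / cycle = 13768 / 0.0177594 = 775 kbps.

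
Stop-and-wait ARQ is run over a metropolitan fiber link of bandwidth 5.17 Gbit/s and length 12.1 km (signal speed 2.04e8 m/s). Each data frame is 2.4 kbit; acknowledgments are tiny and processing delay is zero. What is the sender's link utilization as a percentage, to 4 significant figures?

0.3898 %

t_tx = L/R = 2400/5170000000 = 4.64217e-07 s.
t_prop = 12100/204000000 = 5.93137e-05 s; RTT = 0.000118627 s.
Cycle = t_tx + RTT = 0.000119092 s.
Utilization = t_tx / cycle = 4.64217e-07/0.000119092 = 0.3898 %.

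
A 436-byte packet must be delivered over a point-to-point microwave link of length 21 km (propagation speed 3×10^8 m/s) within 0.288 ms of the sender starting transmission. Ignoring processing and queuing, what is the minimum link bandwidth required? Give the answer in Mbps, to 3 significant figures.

L = 3488 bits.
Propagation delay = 21000 / 300000000 = 0.07 ms.
Transmission budget = 0.288 − 0.07 = 0.218 ms.
R ≥ L / t_tx = 3488 bits / 0.000218 s = 16.0 Mbps.

16.0 Mbps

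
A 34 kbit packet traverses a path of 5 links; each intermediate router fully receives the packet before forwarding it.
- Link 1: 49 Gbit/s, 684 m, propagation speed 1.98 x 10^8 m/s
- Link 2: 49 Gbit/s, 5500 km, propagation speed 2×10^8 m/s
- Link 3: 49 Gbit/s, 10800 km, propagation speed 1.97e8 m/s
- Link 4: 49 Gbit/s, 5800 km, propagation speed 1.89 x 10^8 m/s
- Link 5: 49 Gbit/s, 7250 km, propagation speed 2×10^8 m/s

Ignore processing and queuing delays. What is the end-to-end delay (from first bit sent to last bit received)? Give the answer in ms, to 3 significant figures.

L = 34000 bits.
Transmission delay per hop = L/R = 34000/49000000000 = 0.000693878 ms; 5 hops → 0.00346939 ms.
Propagation delays (d/s per hop): 0.00345455, 27.5, 54.8223, 30.6878, 36.25 ms; sum = 149.264 ms.
End-to-end = 149 ms.

149 ms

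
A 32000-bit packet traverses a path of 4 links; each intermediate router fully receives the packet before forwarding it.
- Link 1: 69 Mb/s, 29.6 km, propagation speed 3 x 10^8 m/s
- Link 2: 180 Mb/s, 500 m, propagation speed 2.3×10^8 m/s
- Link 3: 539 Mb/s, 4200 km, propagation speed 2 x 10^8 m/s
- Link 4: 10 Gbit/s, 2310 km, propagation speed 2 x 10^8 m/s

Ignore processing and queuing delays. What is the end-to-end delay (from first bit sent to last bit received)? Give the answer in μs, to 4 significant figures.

Transmission delays (L/R per hop): 463.768, 177.778, 59.3692, 3.2 μs; sum = 704.115 μs.
Propagation delays (d/s per hop): 98.6667, 2.17391, 21000, 11550 μs; sum = 32650.8 μs.
End-to-end = 33350 μs.

33350 μs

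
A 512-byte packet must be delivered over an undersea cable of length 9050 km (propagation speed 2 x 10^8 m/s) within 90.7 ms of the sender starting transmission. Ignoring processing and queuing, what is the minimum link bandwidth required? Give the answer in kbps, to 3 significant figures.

L = 4096 bits.
Propagation delay = 9050000 / 200000000 = 45.25 ms.
Transmission budget = 90.7 − 45.25 = 45.45 ms.
R ≥ L / t_tx = 4096 bits / 0.04545 s = 90.1 kbps.

90.1 kbps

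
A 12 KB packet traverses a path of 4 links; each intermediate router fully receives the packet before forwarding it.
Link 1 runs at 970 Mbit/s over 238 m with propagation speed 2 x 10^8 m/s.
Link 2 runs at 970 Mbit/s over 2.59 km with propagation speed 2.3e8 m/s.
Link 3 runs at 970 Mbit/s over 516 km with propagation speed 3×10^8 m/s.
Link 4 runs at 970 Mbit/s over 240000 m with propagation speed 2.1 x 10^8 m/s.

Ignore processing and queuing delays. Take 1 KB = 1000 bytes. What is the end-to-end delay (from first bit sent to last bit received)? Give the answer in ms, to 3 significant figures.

3.27 ms

L = 96000 bits.
Transmission delay per hop = L/R = 96000/970000000 = 0.0989691 ms; 4 hops → 0.395876 ms.
Propagation delays (d/s per hop): 0.00119, 0.0112609, 1.72, 1.14286 ms; sum = 2.87531 ms.
End-to-end = 3.27 ms.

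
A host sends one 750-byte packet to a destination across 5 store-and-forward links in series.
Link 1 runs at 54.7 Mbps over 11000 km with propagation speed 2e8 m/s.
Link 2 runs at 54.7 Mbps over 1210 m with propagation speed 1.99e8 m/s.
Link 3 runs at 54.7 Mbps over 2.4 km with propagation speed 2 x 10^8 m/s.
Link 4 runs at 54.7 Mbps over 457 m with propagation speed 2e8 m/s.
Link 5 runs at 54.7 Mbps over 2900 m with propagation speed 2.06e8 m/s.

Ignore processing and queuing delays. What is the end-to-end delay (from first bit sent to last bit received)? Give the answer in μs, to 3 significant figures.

55600 μs

L = 750 × 8 = 6000 bits.
Transmission delay per hop = L/R = 6000/54700000 = 109.689 μs; 5 hops → 548.446 μs.
Propagation delays (d/s per hop): 55000, 6.0804, 12, 2.285, 14.0777 μs; sum = 55034.4 μs.
End-to-end = 55600 μs.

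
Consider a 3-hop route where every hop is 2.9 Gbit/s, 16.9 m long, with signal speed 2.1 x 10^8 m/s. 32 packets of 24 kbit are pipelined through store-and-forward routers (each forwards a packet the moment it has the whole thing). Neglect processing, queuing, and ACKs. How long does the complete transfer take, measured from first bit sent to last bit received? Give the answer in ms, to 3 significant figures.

Per-hop transmission t_tx = L/R = 24000/2900000000 = 0.00827586 ms.
Per-hop propagation t_prop = 16.9/210000000 = 8.04762e-05 ms.
Pipeline fill: first packet needs 3·t_tx to clear all hops; remaining 31 packets each add one t_tx.
Total = (3+32-1)·t_tx + 3·t_prop = 34·0.00827586 + 3·8.04762e-05 = 0.282 ms.

0.282 ms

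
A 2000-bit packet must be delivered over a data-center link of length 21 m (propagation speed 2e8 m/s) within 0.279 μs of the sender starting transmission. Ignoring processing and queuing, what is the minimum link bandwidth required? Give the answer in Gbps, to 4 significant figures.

11.49 Gbps

Propagation delay = 21 / 200000000 = 0.105 μs.
Transmission budget = 0.279 − 0.105 = 0.174 μs.
R ≥ L / t_tx = 2000 bits / 1.74e-07 s = 11.49 Gbps.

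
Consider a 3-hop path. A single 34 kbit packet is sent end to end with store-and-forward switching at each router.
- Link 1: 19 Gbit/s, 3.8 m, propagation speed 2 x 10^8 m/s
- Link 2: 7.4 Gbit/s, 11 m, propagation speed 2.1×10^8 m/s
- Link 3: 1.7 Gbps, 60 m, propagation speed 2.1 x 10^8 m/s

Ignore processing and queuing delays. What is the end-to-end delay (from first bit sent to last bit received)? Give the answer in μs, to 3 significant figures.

26.7 μs

L = 34000 bits.
Transmission delays (L/R per hop): 1.78947, 4.59459, 20 μs; sum = 26.3841 μs.
Propagation delays (d/s per hop): 0.019, 0.052381, 0.285714 μs; sum = 0.357095 μs.
End-to-end = 26.7 μs.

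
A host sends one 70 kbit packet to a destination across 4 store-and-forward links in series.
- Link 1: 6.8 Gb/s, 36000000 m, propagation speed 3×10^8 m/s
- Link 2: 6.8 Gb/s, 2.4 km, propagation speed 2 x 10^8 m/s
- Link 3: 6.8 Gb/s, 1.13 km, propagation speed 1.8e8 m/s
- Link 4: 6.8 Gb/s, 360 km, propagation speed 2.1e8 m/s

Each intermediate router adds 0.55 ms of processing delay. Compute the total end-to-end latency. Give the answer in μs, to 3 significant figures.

123000 μs

L = 70000 bits.
Transmission delay per hop = L/R = 70000/6800000000 = 10.2941 μs; 4 hops → 41.1765 μs.
Propagation delays (d/s per hop): 120000, 12, 6.27778, 1714.29 μs; sum = 121733 μs.
Processing at 3 router(s): 3 × 0.55 ms = 1650 μs.
End-to-end = 123000 μs.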